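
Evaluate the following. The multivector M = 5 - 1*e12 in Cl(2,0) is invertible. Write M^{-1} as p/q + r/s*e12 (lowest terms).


M = 5 - 1*e12, where e12^2 = -1.
Since M commutes with its reverse ~M = a - b*e12, M * ~M = a^2 - b^2*e12^2 = a^2 + b^2.
So M^{-1} = ~M / (a^2 + b^2) = (a - b*e12)/(a^2 + b^2).
a^2 + b^2 = 25 + 1 = 26
Scalar part = 5/26 = 5/26
Bivector coeff = 1/26 = 1/26
M^{-1} = 5/26 + 1/26*e12


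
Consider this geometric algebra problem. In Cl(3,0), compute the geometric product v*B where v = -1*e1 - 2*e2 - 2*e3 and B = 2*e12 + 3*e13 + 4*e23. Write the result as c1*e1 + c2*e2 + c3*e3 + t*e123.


vB has grade-1 (vector) and grade-3 (trivector) parts: vB = (v _| B) + (v ^ B).
Vector part <vB>_1:
  e1: -v2*b12 - v3*b13 = -(-2)*(2) - (-2)*(3) = 10
  e2: v1*b12 - v3*b23 = (-1)*(2) - (-2)*(4) = 6
  e3: v1*b13 + v2*b23 = (-1)*(3) + (-2)*(4) = -11
Trivector part <vB>_3:
  e123: v1*b23 - v2*b13 + v3*b12 = (-1)*(4) - (-2)*(3) + (-2)*(2) = -2
vB = 10*e1 + 6*e2 - 11*e3 - 2*e123


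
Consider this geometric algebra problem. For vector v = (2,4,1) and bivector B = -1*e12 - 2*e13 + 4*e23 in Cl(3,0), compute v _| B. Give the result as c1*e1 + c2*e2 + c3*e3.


Left contraction v _| B = <vB>_1 (grade-1 part of the geometric product vB).
Using e1_|e12 = e2, e2_|e12 = -e1, e1_|e13 = e3, e3_|e13 = -e1, e2_|e23 = e3, e3_|e23 = -e2:
e1 coeff: -v2*b12 - v3*b13 = -(4)*(-1) - (1)*(-2) = 6
e2 coeff: v1*b12 - v3*b23 = (2)*(-1) - (1)*(4) = -6
e3 coeff: v1*b13 + v2*b23 = (2)*(-2) + (4)*(4) = 12
v _| B = 6*e1 - 6*e2 + 12*e3


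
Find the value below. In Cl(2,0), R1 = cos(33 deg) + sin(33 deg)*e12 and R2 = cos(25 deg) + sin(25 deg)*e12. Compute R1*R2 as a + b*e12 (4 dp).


Same-plane rotors commute and their half-angles add:
R1*R2 = cos(a1 + a2) + sin(a1 + a2)*e12.
a1 + a2 = 33 + 25 = 58 deg
cos(58 deg) = 0.5299
sin(58 deg) = 0.8480
R1*R2 = 0.5299 + 0.8480*e12


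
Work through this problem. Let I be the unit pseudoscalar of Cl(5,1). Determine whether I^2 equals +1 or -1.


The pseudoscalar I = e1...e_n (product of all n generators) of Cl(p,q) satisfies I^2 = (-1)^(q + n(n-1)/2).
p = 5, q = 1, n = p + q = 6
n(n-1)/2 = 6 * 5 / 2 = 15
Exponent = q + n(n-1)/2 = 1 + 15 = 16
I^2 = (-1)^16 = +1


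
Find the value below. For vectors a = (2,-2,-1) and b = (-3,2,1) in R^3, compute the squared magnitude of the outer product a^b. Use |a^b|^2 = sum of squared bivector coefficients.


a wedge b = (a1*b2 - a2*b1)*e12 + (a1*b3 - a3*b1)*e13 + (a2*b3 - a3*b2)*e23
e12 coeff: 2*2 - (-2)*(-3) = 4 - 6 = -2
e13 coeff: 2*1 - (-1)*(-3) = 2 - 3 = -1
e23 coeff: (-2)*1 - (-1)*2 = -2 - (-2) = 0
|a wedge b|^2 = (-2)^2 + (-1)^2 + 0^2
= 4 + 1 + 0
= 5


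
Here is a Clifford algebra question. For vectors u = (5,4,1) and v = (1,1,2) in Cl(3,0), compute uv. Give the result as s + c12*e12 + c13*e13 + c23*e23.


In Cl(3,0): e_i^2 = 1, e_ie_j = -e_je_i for i != j.
Scalar part = u . v = 5*1 + 4*1 + 1*2
= 5 + 4 + 2 = 11
e12 coeff = 5*1 - 4*1 = 5 - 4 = 1
e13 coeff = 5*2 - 1*1 = 10 - 1 = 9
e23 coeff = 4*2 - 1*1 = 8 - 1 = 7
uv = 11 + 1*e12 + 9*e13 + 7*e23


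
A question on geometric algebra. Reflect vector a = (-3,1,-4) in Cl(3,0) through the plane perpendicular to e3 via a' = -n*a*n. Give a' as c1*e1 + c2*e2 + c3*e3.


Reflection formula: a' = -n*a*n, with n = e3 (unit vector, n^2 = 1).
For reflection through hyperplane perp to e3:
The component along e3 flips sign, others stay.
a = (-3, 1, -4)
a' = (-3, 1, 4)
a' = -3*e1 + 1*e2 + 4*e3


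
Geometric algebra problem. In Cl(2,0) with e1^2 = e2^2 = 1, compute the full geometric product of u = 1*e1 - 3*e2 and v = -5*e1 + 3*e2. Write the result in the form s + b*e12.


Expand: (1*e1 - 3*e2)(-5*e1 + 3*e2)
= 1*(-5)*e1e1 + 1*3*e1e2 + (-3)*(-5)*e2e1 + (-3)*3*e2e2
Using e1^2 = e2^2 = 1, e2e1 = -e1e2:
Scalar part s = 1*(-5) + (-3)*3 = -5 + (-9) = -14
Bivector part b = 1*3 - (-3)*(-5) = 3 - 15 = -12
uv = -14 - 12*e12


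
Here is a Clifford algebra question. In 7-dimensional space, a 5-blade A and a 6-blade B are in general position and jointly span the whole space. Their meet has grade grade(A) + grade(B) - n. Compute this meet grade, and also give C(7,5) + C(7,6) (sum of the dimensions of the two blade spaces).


Meet grade = grade(A) + grade(B) - n
= 5 + 6 - 7 = 4
C(7,5) = 21
C(7,6) = 7
dim_A + dim_B = 21 + 7 = 28


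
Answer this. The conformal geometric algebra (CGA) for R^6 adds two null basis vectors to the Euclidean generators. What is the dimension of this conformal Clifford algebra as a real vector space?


The conformal model of R^6 uses Cl(7,1): the 6 Euclidean generators plus two extra orthogonal generators e+ (e+^2 = +1) and e- (e-^2 = -1), from which the null vectors e0, einf are built.
Number of generators m = 6 + 2 = 8.
dim Cl(p,q) = 2^m = 2^8 = 256


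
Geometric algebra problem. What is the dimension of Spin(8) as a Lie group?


Spin(n) double-covers SO(n); both have Lie algebra so(n) of dimension n(n-1)/2.
n = 8
n(n-1) = 8 * 7 = 56
dim Spin(8) = 56/2 = 28


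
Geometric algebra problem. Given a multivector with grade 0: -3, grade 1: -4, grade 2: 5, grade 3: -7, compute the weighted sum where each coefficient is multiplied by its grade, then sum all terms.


Grade-weighted sum = sum of grade_k * coefficient_k
0*(-3) = 0
1*(-4) = -4
2*5 = 10
3*(-7) = -21
Total = 0 + (-4) + 10 + (-21) = -15


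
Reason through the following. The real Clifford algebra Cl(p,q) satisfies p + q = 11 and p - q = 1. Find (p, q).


We need p + q = 11 and p - q = 1.
Adding: 2p = 11 + 1 = 12, so p = 6.
Then q = 11 - 6 = 5.
(p, q) = (6, 5)


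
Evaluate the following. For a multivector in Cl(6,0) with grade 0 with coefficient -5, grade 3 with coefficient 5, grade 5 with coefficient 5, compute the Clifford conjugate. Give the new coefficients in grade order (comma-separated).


Clifford conjugate sign for grade k: (-1)^(k(k+1)/2)
Grade 0: (-1)^(0*1/2) = (-1)^0 = 1, coeff -5 -> -5
Grade 3: (-1)^(3*4/2) = (-1)^6 = 1, coeff 5 -> 5
Grade 5: (-1)^(5*6/2) = (-1)^15 = -1, coeff 5 -> -5
Conjugated coefficients: -5, 5, -5


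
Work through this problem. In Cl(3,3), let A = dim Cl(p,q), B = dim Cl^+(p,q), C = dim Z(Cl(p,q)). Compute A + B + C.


n = 3 + 3 = 6
Total dim = 2^6 = 64
Even subalgebra dim = 2^5 = 32
n is even, so center dim = 1
Sum = 64 + 32 + 1 = 97


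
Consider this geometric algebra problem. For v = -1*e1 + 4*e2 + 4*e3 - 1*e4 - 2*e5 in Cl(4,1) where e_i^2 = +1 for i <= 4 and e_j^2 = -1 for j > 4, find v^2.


v^2 = sum of c_i^2 * e_i^2
Positive signature terms (e_i^2 = +1): (-1)^2 + 4^2 + 4^2 + (-1)^2 = 34
Negative signature terms (e_j^2 = -1): (-2)^2 = 4
v^2 = 34 - 4 = 30


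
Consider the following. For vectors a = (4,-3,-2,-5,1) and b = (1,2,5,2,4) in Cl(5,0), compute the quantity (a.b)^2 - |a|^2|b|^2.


a . b = 4*1 + (-3)*2 + (-2)*5 + (-5)*2 + 1*4
= 4 + (-6) + (-10) + (-10) + 4 = -18
|a|^2 = 4^2 + (-3)^2 + (-2)^2 + (-5)^2 + 1^2 = 55
|b|^2 = 1^2 + 2^2 + 5^2 + 2^2 + 4^2 = 50
(a.b)^2 = (-18)^2 = 324
|a|^2 * |b|^2 = 55 * 50 = 2750
Result = 324 - 2750 = -2426


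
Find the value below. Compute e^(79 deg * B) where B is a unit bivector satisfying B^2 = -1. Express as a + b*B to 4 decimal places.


For a unit bivector B with B^2 = -1, the exponential series gives
e^(theta*B) = cos(theta) + sin(theta)*B (the GA analogue of Euler's formula).
theta = 79 degrees = 1.37881 rad
cos(79 deg) = 0.1908
sin(79 deg) = 0.9816
exp(theta*B) = 0.1908 + 0.9816*B


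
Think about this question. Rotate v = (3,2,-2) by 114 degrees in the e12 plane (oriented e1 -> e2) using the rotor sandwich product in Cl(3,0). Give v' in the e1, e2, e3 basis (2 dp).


Rotor R = cos(57deg) - sin(57deg)*e12
Rotation angle theta = 2 * 57 = 114 degrees in the e12 plane (e1 -> e2).
The component perpendicular to the plane (e3) is invariant: v'_3 = v3 = -2.00
cos(114deg) = -0.4067, sin(114deg) = 0.9135
v'_1 = v1*cos(theta) - v2*sin(theta) = 3*(-0.4067) - 2*0.9135 = -3.05
v'_2 = v1*sin(theta) + v2*cos(theta) = 3*0.9135 + 2*(-0.4067) = 1.93
v' = -3.05*e1 + 1.93*e2 - 2.00*e3


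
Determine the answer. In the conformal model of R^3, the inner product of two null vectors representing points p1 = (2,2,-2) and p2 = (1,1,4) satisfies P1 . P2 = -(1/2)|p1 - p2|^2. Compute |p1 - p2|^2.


p1 - p2 = (1, 1, -6)
|p1 - p2|^2 = 1^2 + 1^2 + (-6)^2
= 1 + 1 + 36
= 38


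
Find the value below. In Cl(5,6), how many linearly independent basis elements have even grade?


Even subalgebra dimension = 2^(n-1)
n = 5 + 6 = 11
2^(11 - 1) = 2^10 = 1024
Verification: sum of C(11,k) for even k = 1 + 55 + 330 + 462 + 165 + 11 = 1024
Result = 1024


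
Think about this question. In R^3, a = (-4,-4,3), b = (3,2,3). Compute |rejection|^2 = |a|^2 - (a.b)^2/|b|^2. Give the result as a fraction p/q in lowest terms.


|a|^2 = (-4)^2 + (-4)^2 + 3^2 = 41
|b|^2 = 3^2 + 2^2 + 3^2 = 22
a . b = (-4)*3 + (-4)*2 + 3*3 = -11
(a.b)^2 = (-11)^2 = 121
|rej|^2 = 41 - 121/22
= (902 - 121)/22
= 781/22
In lowest terms: 71/2


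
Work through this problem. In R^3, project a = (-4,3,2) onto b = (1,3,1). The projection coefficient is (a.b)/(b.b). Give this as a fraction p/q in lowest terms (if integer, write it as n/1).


Projection coefficient = (a . b) / (b . b)
a . b = (-4)*1 + 3*3 + 2*1
= -4 + 9 + 2 = 7
b . b = 1^2 + 3^2 + 1^2
= 1 + 9 + 1 = 11
Coefficient = 7/11
In lowest terms: 7/11


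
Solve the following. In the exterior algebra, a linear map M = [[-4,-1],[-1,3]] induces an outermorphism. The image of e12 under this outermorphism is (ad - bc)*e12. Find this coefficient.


The outermorphism of a linear map f sends e1^e2 to f(e1)^f(e2).
f(e1) = -4*e1 - 1*e2
f(e2) = -1*e1 + 3*e2
f(e1) ^ f(e2) = (-4*e1 - 1*e2) ^ (-1*e1 + 3*e2)
= (-4)*3*e12 + (-1)*(-1)*e21
= (-12 - 1)*e12
= -13*e12
Coefficient = -13


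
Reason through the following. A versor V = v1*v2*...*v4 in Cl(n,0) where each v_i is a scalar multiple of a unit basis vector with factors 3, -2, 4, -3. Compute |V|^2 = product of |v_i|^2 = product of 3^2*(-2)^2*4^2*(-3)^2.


Each vector v_i has |v_i|^2 = s_i^2
Squared scales: 3^2 = 9, (-2)^2 = 4, 4^2 = 16, (-3)^2 = 9
|V|^2 = 9 * 4 * 16 * 9
= 5184


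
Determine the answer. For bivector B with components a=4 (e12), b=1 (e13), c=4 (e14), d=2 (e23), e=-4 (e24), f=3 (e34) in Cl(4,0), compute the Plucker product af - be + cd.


Plucker relation: af - be + cd
a*f = 4*3 = 12
b*e = 1*(-4) = -4
c*d = 4*2 = 8
af - be + cd = 12 - (-4) + 8
= 24


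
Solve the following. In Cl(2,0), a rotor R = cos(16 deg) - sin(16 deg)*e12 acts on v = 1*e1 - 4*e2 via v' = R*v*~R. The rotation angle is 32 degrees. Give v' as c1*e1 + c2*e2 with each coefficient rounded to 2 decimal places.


Rotor R = cos(16deg) - sin(16deg)*e12
Rotation angle theta = 2 * 16 = 32 degrees
v' = R*v*~R rotates v by theta.
cos(32deg) = 0.8480, sin(32deg) = 0.5299
v'_1 = 1*cos(32deg) - (-4)*sin(32deg)
= 1*0.8480 - (-4)*0.5299
= 2.97
v'_2 = 1*sin(32deg) + (-4)*cos(32deg)
= 1*0.5299 + (-4)*0.8480
= -2.86
v' = 2.97*e1 - 2.86*e2


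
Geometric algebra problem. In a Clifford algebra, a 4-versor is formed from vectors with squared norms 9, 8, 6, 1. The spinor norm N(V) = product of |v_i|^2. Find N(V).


Spinor norm N(V) = |v1|^2 * |v2|^2 * ... * |v4|^2
= 9 * 8 * 6 * 1
Running product: 9, 72, 432, 432
N(V) = 432


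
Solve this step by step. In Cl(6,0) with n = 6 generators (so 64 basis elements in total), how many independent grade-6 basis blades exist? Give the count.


Number of grade-k basis blades in Cl(p,q) with n = p + q is C(n, k).
n = 6 + 0 = 6
C(6, 6) = 6! / (6! * 0!)
= 720 / (720 * 1)
= 1


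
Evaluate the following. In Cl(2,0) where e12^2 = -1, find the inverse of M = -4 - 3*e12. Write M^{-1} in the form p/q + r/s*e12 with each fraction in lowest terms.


M = -4 - 3*e12, where e12^2 = -1.
Since M commutes with its reverse ~M = a - b*e12, M * ~M = a^2 - b^2*e12^2 = a^2 + b^2.
So M^{-1} = ~M / (a^2 + b^2) = (a - b*e12)/(a^2 + b^2).
a^2 + b^2 = 16 + 9 = 25
Scalar part = -4/25 = -4/25
Bivector coeff = 3/25 = 3/25
M^{-1} = -4/25 + 3/25*e12


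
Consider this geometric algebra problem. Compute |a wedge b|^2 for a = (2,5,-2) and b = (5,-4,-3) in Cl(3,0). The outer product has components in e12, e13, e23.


a wedge b = (a1*b2 - a2*b1)*e12 + (a1*b3 - a3*b1)*e13 + (a2*b3 - a3*b2)*e23
e12 coeff: 2*(-4) - 5*5 = -8 - 25 = -33
e13 coeff: 2*(-3) - (-2)*5 = -6 - (-10) = 4
e23 coeff: 5*(-3) - (-2)*(-4) = -15 - 8 = -23
|a wedge b|^2 = (-33)^2 + 4^2 + (-23)^2
= 1089 + 16 + 529
= 1634


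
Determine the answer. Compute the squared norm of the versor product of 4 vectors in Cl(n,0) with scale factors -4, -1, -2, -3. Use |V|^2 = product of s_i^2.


Each vector v_i has |v_i|^2 = s_i^2
Squared scales: (-4)^2 = 16, (-1)^2 = 1, (-2)^2 = 4, (-3)^2 = 9
|V|^2 = 16 * 1 * 4 * 9
= 576


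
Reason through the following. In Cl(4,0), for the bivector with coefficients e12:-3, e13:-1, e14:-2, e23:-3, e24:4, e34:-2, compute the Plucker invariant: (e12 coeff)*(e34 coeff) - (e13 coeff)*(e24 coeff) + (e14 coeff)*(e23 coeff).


Plucker relation: af - be + cd
a*f = (-3)*(-2) = 6
b*e = (-1)*4 = -4
c*d = (-2)*(-3) = 6
af - be + cd = 6 - (-4) + 6
= 16


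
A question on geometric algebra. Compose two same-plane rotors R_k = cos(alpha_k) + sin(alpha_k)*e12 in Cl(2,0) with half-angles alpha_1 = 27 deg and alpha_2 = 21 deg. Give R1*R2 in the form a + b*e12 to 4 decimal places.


Same-plane rotors commute and their half-angles add:
R1*R2 = cos(a1 + a2) + sin(a1 + a2)*e12.
a1 + a2 = 27 + 21 = 48 deg
cos(48 deg) = 0.6691
sin(48 deg) = 0.7431
R1*R2 = 0.6691 + 0.7431*e12


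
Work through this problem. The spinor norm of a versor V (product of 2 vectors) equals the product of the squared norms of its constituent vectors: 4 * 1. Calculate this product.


Spinor norm N(V) = |v1|^2 * |v2|^2 * ... * |v2|^2
= 4 * 1
Running product: 4, 4
N(V) = 4


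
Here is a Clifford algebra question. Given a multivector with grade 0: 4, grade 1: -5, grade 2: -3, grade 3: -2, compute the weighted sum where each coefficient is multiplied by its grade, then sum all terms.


Grade-weighted sum = sum of grade_k * coefficient_k
0*4 = 0
1*(-5) = -5
2*(-3) = -6
3*(-2) = -6
Total = 0 + (-5) + (-6) + (-6) = -17


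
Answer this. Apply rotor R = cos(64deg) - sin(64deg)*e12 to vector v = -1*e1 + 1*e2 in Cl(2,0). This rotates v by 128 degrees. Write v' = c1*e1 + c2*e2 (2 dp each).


Rotor R = cos(64deg) - sin(64deg)*e12
Rotation angle theta = 2 * 64 = 128 degrees
v' = R*v*~R rotates v by theta.
cos(128deg) = -0.6157, sin(128deg) = 0.7880
v'_1 = -1*cos(128deg) - 1*sin(128deg)
= -1*(-0.6157) - 1*0.7880
= -0.17
v'_2 = -1*sin(128deg) + 1*cos(128deg)
= -1*0.7880 + 1*(-0.6157)
= -1.40
v' = -0.17*e1 - 1.40*e2


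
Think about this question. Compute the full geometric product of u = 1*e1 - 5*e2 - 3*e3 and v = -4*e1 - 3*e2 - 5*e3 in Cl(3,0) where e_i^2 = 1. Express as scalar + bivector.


In Cl(3,0): e_i^2 = 1, e_ie_j = -e_je_i for i != j.
Scalar part = u . v = 1*(-4) + (-5)*(-3) + (-3)*(-5)
= -4 + 15 + 15 = 26
e12 coeff = 1*(-3) - (-5)*(-4) = -3 - 20 = -23
e13 coeff = 1*(-5) - (-3)*(-4) = -5 - 12 = -17
e23 coeff = (-5)*(-5) - (-3)*(-3) = 25 - 9 = 16
uv = 26 - 23*e12 - 17*e13 + 16*e23


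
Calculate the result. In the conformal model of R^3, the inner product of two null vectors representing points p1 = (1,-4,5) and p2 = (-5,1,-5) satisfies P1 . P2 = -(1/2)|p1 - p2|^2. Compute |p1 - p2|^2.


p1 - p2 = (6, -5, 10)
|p1 - p2|^2 = 6^2 + (-5)^2 + 10^2
= 36 + 25 + 100
= 161


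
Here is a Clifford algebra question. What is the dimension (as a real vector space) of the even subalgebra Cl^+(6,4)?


Even subalgebra dimension = 2^(n-1)
n = 6 + 4 = 10
2^(10 - 1) = 2^9 = 512
Verification: sum of C(10,k) for even k = 1 + 45 + 210 + 210 + 45 + 1 = 512
Result = 512


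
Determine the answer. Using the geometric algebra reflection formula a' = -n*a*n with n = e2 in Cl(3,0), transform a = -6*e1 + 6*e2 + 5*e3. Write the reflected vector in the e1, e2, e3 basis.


Reflection formula: a' = -n*a*n, with n = e2 (unit vector, n^2 = 1).
For reflection through hyperplane perp to e2:
The component along e2 flips sign, others stay.
a = (-6, 6, 5)
a' = (-6, -6, 5)
a' = -6*e1 - 6*e2 + 5*e3


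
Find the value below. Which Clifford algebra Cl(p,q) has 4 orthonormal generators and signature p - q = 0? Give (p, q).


We need p + q = 4 and p - q = 0.
Adding: 2p = 4 + 0 = 4, so p = 2.
Then q = 4 - 2 = 2.
(p, q) = (2, 2)


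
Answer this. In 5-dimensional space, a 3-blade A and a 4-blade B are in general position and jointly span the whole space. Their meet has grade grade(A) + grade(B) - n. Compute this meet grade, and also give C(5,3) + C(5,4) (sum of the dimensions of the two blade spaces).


Meet grade = grade(A) + grade(B) - n
= 3 + 4 - 5 = 2
C(5,3) = 10
C(5,4) = 5
dim_A + dim_B = 10 + 5 = 15


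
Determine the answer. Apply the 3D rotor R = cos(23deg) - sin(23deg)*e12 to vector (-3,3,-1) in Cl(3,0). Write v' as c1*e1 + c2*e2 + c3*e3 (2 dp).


Rotor R = cos(23deg) - sin(23deg)*e12
Rotation angle theta = 2 * 23 = 46 degrees in the e12 plane (e1 -> e2).
The component perpendicular to the plane (e3) is invariant: v'_3 = v3 = -1.00
cos(46deg) = 0.6947, sin(46deg) = 0.7193
v'_1 = v1*cos(theta) - v2*sin(theta) = -3*0.6947 - 3*0.7193 = -4.24
v'_2 = v1*sin(theta) + v2*cos(theta) = -3*0.7193 + 3*0.6947 = -0.07
v' = -4.24*e1 - 0.07*e2 - 1.00*e3


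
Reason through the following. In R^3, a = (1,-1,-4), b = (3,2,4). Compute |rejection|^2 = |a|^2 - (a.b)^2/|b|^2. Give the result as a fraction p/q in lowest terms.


|a|^2 = 1^2 + (-1)^2 + (-4)^2 = 18
|b|^2 = 3^2 + 2^2 + 4^2 = 29
a . b = 1*3 + (-1)*2 + (-4)*4 = -15
(a.b)^2 = (-15)^2 = 225
|rej|^2 = 18 - 225/29
= (522 - 225)/29
= 297/29
In lowest terms: 297/29


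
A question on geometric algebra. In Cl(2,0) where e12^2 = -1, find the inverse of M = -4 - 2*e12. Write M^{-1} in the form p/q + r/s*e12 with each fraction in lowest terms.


M = -4 - 2*e12, where e12^2 = -1.
Since M commutes with its reverse ~M = a - b*e12, M * ~M = a^2 - b^2*e12^2 = a^2 + b^2.
So M^{-1} = ~M / (a^2 + b^2) = (a - b*e12)/(a^2 + b^2).
a^2 + b^2 = 16 + 4 = 20
Scalar part = -4/20 = -1/5
Bivector coeff = 2/20 = 1/10
M^{-1} = -1/5 + 1/10*e12


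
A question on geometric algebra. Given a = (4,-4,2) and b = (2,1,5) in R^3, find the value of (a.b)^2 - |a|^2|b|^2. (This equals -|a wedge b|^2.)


a . b = 4*2 + (-4)*1 + 2*5
= 8 + (-4) + 10 = 14
|a|^2 = 4^2 + (-4)^2 + 2^2 = 36
|b|^2 = 2^2 + 1^2 + 5^2 = 30
(a.b)^2 = 14^2 = 196
|a|^2 * |b|^2 = 36 * 30 = 1080
Result = 196 - 1080 = -884


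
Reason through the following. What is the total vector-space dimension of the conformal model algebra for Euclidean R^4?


The conformal model of R^4 uses Cl(5,1): the 4 Euclidean generators plus two extra orthogonal generators e+ (e+^2 = +1) and e- (e-^2 = -1), from which the null vectors e0, einf are built.
Number of generators m = 4 + 2 = 6.
dim Cl(p,q) = 2^m = 2^6 = 64


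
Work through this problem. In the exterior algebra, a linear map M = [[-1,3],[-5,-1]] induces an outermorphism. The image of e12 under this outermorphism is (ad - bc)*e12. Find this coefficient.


The outermorphism of a linear map f sends e1^e2 to f(e1)^f(e2).
f(e1) = -1*e1 - 5*e2
f(e2) = 3*e1 - 1*e2
f(e1) ^ f(e2) = (-1*e1 - 5*e2) ^ (3*e1 - 1*e2)
= (-1)*(-1)*e12 + (-5)*3*e21
= (1 - (-15))*e12
= 16*e12
Coefficient = 16


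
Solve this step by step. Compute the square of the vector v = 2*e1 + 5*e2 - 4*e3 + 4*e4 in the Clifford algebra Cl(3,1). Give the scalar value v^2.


v^2 = sum of c_i^2 * e_i^2
Positive signature terms (e_i^2 = +1): 2^2 + 5^2 + (-4)^2 = 45
Negative signature terms (e_j^2 = -1): 4^2 = 16
v^2 = 45 - 16 = 29


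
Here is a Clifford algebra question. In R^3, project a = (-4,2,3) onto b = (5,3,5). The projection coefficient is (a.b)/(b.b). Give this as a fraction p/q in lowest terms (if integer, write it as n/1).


Projection coefficient = (a . b) / (b . b)
a . b = (-4)*5 + 2*3 + 3*5
= -20 + 6 + 15 = 1
b . b = 5^2 + 3^2 + 5^2
= 25 + 9 + 25 = 59
Coefficient = 1/59
In lowest terms: 1/59


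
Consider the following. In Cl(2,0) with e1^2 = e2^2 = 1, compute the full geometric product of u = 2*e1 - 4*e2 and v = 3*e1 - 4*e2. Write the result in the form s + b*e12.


Expand: (2*e1 - 4*e2)(3*e1 - 4*e2)
= 2*3*e1e1 + 2*(-4)*e1e2 + (-4)*3*e2e1 + (-4)*(-4)*e2e2
Using e1^2 = e2^2 = 1, e2e1 = -e1e2:
Scalar part s = 2*3 + (-4)*(-4) = 6 + 16 = 22
Bivector part b = 2*(-4) - (-4)*3 = -8 - (-12) = 4
uv = 22 + 4*e12


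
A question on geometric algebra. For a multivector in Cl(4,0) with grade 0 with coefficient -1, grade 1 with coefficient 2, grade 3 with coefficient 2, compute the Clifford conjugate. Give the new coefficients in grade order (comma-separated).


Clifford conjugate sign for grade k: (-1)^(k(k+1)/2)
Grade 0: (-1)^(0*1/2) = (-1)^0 = 1, coeff -1 -> -1
Grade 1: (-1)^(1*2/2) = (-1)^1 = -1, coeff 2 -> -2
Grade 3: (-1)^(3*4/2) = (-1)^6 = 1, coeff 2 -> 2
Conjugated coefficients: -1, -2, 2


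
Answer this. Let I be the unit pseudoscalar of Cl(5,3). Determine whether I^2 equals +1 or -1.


The pseudoscalar I = e1...e_n (product of all n generators) of Cl(p,q) satisfies I^2 = (-1)^(q + n(n-1)/2).
p = 5, q = 3, n = p + q = 8
n(n-1)/2 = 8 * 7 / 2 = 28
Exponent = q + n(n-1)/2 = 3 + 28 = 31
I^2 = (-1)^31 = -1


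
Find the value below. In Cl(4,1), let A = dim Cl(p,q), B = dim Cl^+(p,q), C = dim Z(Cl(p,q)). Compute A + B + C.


n = 4 + 1 = 5
Total dim = 2^5 = 32
Even subalgebra dim = 2^4 = 16
n is odd, so center dim = 2
Sum = 32 + 16 + 2 = 50


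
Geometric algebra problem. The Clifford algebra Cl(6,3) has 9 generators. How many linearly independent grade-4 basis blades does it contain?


Number of grade-k basis blades in Cl(p,q) with n = p + q is C(n, k).
n = 6 + 3 = 9
C(9, 4) = 9! / (4! * 5!)
= 362880 / (24 * 120)
= 126


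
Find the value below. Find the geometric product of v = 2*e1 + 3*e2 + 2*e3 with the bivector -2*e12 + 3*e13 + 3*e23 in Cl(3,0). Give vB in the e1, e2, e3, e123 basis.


vB has grade-1 (vector) and grade-3 (trivector) parts: vB = (v _| B) + (v ^ B).
Vector part <vB>_1:
  e1: -v2*b12 - v3*b13 = -(3)*(-2) - (2)*(3) = 0
  e2: v1*b12 - v3*b23 = (2)*(-2) - (2)*(3) = -10
  e3: v1*b13 + v2*b23 = (2)*(3) + (3)*(3) = 15
Trivector part <vB>_3:
  e123: v1*b23 - v2*b13 + v3*b12 = (2)*(3) - (3)*(3) + (2)*(-2) = -7
vB = 0*e1 - 10*e2 + 15*e3 - 7*e123


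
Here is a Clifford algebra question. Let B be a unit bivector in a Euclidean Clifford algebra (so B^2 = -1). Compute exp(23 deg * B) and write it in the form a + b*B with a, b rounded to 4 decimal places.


For a unit bivector B with B^2 = -1, the exponential series gives
e^(theta*B) = cos(theta) + sin(theta)*B (the GA analogue of Euler's formula).
theta = 23 degrees = 0.401426 rad
cos(23 deg) = 0.9205
sin(23 deg) = 0.3907
exp(theta*B) = 0.9205 + 0.3907*B


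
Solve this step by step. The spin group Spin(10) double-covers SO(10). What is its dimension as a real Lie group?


Spin(n) double-covers SO(n); both have Lie algebra so(n) of dimension n(n-1)/2.
n = 10
n(n-1) = 10 * 9 = 90
dim Spin(10) = 90/2 = 45


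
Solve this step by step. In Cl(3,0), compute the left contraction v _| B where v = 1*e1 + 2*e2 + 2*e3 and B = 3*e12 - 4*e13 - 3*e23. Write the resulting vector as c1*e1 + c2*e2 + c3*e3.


Left contraction v _| B = <vB>_1 (grade-1 part of the geometric product vB).
Using e1_|e12 = e2, e2_|e12 = -e1, e1_|e13 = e3, e3_|e13 = -e1, e2_|e23 = e3, e3_|e23 = -e2:
e1 coeff: -v2*b12 - v3*b13 = -(2)*(3) - (2)*(-4) = 2
e2 coeff: v1*b12 - v3*b23 = (1)*(3) - (2)*(-3) = 9
e3 coeff: v1*b13 + v2*b23 = (1)*(-4) + (2)*(-3) = -10
v _| B = 2*e1 + 9*e2 - 10*e3


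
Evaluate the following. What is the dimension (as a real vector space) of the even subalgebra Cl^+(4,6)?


Even subalgebra dimension = 2^(n-1)
n = 4 + 6 = 10
2^(10 - 1) = 2^9 = 512
Verification: sum of C(10,k) for even k = 1 + 45 + 210 + 210 + 45 + 1 = 512
Result = 512


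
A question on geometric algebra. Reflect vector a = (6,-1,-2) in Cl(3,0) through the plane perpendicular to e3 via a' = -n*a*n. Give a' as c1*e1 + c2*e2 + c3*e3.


Reflection formula: a' = -n*a*n, with n = e3 (unit vector, n^2 = 1).
For reflection through hyperplane perp to e3:
The component along e3 flips sign, others stay.
a = (6, -1, -2)
a' = (6, -1, 2)
a' = 6*e1 - 1*e2 + 2*e3


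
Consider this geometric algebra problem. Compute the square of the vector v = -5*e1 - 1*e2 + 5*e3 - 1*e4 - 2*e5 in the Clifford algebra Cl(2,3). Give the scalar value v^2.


v^2 = sum of c_i^2 * e_i^2
Positive signature terms (e_i^2 = +1): (-5)^2 + (-1)^2 = 26
Negative signature terms (e_j^2 = -1): 5^2 + (-1)^2 + (-2)^2 = 30
v^2 = 26 - 30 = -4


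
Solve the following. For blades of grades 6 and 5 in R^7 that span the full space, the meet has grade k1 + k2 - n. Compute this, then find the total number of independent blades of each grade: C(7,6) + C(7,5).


Meet grade = grade(A) + grade(B) - n
= 6 + 5 - 7 = 4
C(7,6) = 7
C(7,5) = 21
dim_A + dim_B = 7 + 21 = 28


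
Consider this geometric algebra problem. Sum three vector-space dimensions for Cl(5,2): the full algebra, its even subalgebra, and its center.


n = 5 + 2 = 7
Total dim = 2^7 = 128
Even subalgebra dim = 2^6 = 64
n is odd, so center dim = 2
Sum = 128 + 64 + 2 = 194


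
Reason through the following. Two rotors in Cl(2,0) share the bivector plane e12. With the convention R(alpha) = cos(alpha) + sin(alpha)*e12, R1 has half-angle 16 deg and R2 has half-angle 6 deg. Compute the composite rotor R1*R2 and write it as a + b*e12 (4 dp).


Same-plane rotors commute and their half-angles add:
R1*R2 = cos(a1 + a2) + sin(a1 + a2)*e12.
a1 + a2 = 16 + 6 = 22 deg
cos(22 deg) = 0.9272
sin(22 deg) = 0.3746
R1*R2 = 0.9272 + 0.3746*e12


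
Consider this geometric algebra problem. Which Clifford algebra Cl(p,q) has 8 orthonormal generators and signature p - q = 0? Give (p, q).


We need p + q = 8 and p - q = 0.
Adding: 2p = 8 + 0 = 8, so p = 4.
Then q = 8 - 4 = 4.
(p, q) = (4, 4)


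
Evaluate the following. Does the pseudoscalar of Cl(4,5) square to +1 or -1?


The pseudoscalar I = e1...e_n (product of all n generators) of Cl(p,q) satisfies I^2 = (-1)^(q + n(n-1)/2).
p = 4, q = 5, n = p + q = 9
n(n-1)/2 = 9 * 8 / 2 = 36
Exponent = q + n(n-1)/2 = 5 + 36 = 41
I^2 = (-1)^41 = -1


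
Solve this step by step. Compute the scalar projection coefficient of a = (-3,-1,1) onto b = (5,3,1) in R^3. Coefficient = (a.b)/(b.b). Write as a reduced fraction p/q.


Projection coefficient = (a . b) / (b . b)
a . b = (-3)*5 + (-1)*3 + 1*1
= -15 + (-3) + 1 = -17
b . b = 5^2 + 3^2 + 1^2
= 25 + 9 + 1 = 35
Coefficient = -17/35
In lowest terms: -17/35


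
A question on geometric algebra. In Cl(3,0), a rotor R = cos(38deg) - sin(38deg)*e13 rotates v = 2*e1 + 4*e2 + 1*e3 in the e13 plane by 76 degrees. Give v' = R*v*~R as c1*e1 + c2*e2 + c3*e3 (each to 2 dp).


Rotor R = cos(38deg) - sin(38deg)*e13
Rotation angle theta = 2 * 38 = 76 degrees in the e13 plane (e1 -> e3).
The component perpendicular to the plane (e2) is invariant: v'_2 = v2 = 4.00
cos(76deg) = 0.2419, sin(76deg) = 0.9703
v'_1 = v1*cos(theta) - v3*sin(theta) = 2*0.2419 - 1*0.9703 = -0.49
v'_3 = v1*sin(theta) + v3*cos(theta) = 2*0.9703 + 1*0.2419 = 2.18
v' = -0.49*e1 + 4.00*e2 + 2.18*e3


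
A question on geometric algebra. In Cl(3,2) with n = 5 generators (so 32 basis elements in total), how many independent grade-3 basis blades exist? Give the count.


Number of grade-k basis blades in Cl(p,q) with n = p + q is C(n, k).
n = 3 + 2 = 5
C(5, 3) = 5! / (3! * 2!)
= 120 / (6 * 2)
= 10


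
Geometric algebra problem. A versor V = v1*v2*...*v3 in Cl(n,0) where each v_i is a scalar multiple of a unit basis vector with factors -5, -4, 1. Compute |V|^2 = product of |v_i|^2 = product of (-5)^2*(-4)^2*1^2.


Each vector v_i has |v_i|^2 = s_i^2
Squared scales: (-5)^2 = 25, (-4)^2 = 16, 1^2 = 1
|V|^2 = 25 * 16 * 1
= 400


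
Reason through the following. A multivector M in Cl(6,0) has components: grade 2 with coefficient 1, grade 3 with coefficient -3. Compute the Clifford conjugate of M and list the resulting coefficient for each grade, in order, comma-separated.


Clifford conjugate sign for grade k: (-1)^(k(k+1)/2)
Grade 2: (-1)^(2*3/2) = (-1)^3 = -1, coeff 1 -> -1
Grade 3: (-1)^(3*4/2) = (-1)^6 = 1, coeff -3 -> -3
Conjugated coefficients: -1, -3


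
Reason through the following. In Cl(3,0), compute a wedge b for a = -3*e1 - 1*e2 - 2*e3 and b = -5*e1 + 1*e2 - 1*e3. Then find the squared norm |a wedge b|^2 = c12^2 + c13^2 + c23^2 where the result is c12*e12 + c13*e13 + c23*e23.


a wedge b = (a1*b2 - a2*b1)*e12 + (a1*b3 - a3*b1)*e13 + (a2*b3 - a3*b2)*e23
e12 coeff: (-3)*1 - (-1)*(-5) = -3 - 5 = -8
e13 coeff: (-3)*(-1) - (-2)*(-5) = 3 - 10 = -7
e23 coeff: (-1)*(-1) - (-2)*1 = 1 - (-2) = 3
|a wedge b|^2 = (-8)^2 + (-7)^2 + 3^2
= 64 + 49 + 9
= 122


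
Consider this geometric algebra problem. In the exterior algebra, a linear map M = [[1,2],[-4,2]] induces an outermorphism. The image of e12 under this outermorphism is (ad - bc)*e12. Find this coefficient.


The outermorphism of a linear map f sends e1^e2 to f(e1)^f(e2).
f(e1) = 1*e1 - 4*e2
f(e2) = 2*e1 + 2*e2
f(e1) ^ f(e2) = (1*e1 - 4*e2) ^ (2*e1 + 2*e2)
= 1*2*e12 + (-4)*2*e21
= (2 - (-8))*e12
= 10*e12
Coefficient = 10


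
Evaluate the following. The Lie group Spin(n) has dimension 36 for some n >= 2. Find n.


dim Spin(n) = dim so(n) = n(n-1)/2.
Solve n(n-1)/2 = 36, i.e. n^2 - n - 72 = 0.
Discriminant = 1 + 8*36 = 289
n = (1 + sqrt(289))/2 = (1 + 17)/2 = 9


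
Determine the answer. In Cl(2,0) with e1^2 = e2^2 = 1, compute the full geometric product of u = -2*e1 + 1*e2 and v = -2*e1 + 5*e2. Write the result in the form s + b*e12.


Expand: (-2*e1 + 1*e2)(-2*e1 + 5*e2)
= (-2)*(-2)*e1e1 + (-2)*5*e1e2 + 1*(-2)*e2e1 + 1*5*e2e2
Using e1^2 = e2^2 = 1, e2e1 = -e1e2:
Scalar part s = (-2)*(-2) + 1*5 = 4 + 5 = 9
Bivector part b = (-2)*5 - 1*(-2) = -10 - (-2) = -8
uv = 9 - 8*e12


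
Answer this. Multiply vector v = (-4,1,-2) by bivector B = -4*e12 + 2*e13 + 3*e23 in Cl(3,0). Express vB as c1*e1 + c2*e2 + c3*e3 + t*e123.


vB has grade-1 (vector) and grade-3 (trivector) parts: vB = (v _| B) + (v ^ B).
Vector part <vB>_1:
  e1: -v2*b12 - v3*b13 = -(1)*(-4) - (-2)*(2) = 8
  e2: v1*b12 - v3*b23 = (-4)*(-4) - (-2)*(3) = 22
  e3: v1*b13 + v2*b23 = (-4)*(2) + (1)*(3) = -5
Trivector part <vB>_3:
  e123: v1*b23 - v2*b13 + v3*b12 = (-4)*(3) - (1)*(2) + (-2)*(-4) = -6
vB = 8*e1 + 22*e2 - 5*e3 - 6*e123


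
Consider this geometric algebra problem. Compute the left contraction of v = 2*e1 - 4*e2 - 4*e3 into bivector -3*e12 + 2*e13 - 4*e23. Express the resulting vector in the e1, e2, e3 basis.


Left contraction v _| B = <vB>_1 (grade-1 part of the geometric product vB).
Using e1_|e12 = e2, e2_|e12 = -e1, e1_|e13 = e3, e3_|e13 = -e1, e2_|e23 = e3, e3_|e23 = -e2:
e1 coeff: -v2*b12 - v3*b13 = -(-4)*(-3) - (-4)*(2) = -4
e2 coeff: v1*b12 - v3*b23 = (2)*(-3) - (-4)*(-4) = -22
e3 coeff: v1*b13 + v2*b23 = (2)*(2) + (-4)*(-4) = 20
v _| B = -4*e1 - 22*e2 + 20*e3


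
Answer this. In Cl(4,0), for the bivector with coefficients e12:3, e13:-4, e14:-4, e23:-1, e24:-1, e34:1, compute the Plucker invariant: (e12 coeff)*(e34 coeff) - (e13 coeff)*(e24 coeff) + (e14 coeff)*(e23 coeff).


Plucker relation: af - be + cd
a*f = 3*1 = 3
b*e = (-4)*(-1) = 4
c*d = (-4)*(-1) = 4
af - be + cd = 3 - 4 + 4
= 3


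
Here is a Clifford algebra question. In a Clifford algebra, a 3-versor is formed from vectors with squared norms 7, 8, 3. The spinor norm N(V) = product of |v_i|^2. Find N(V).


Spinor norm N(V) = |v1|^2 * |v2|^2 * ... * |v3|^2
= 7 * 8 * 3
Running product: 7, 56, 168
N(V) = 168


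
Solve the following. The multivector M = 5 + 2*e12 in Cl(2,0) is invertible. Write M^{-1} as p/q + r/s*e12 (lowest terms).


M = 5 + 2*e12, where e12^2 = -1.
Since M commutes with its reverse ~M = a - b*e12, M * ~M = a^2 - b^2*e12^2 = a^2 + b^2.
So M^{-1} = ~M / (a^2 + b^2) = (a - b*e12)/(a^2 + b^2).
a^2 + b^2 = 25 + 4 = 29
Scalar part = 5/29 = 5/29
Bivector coeff = -2/29 = -2/29
M^{-1} = 5/29 - 2/29*e12


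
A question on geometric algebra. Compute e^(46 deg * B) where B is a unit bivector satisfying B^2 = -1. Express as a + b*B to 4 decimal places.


For a unit bivector B with B^2 = -1, the exponential series gives
e^(theta*B) = cos(theta) + sin(theta)*B (the GA analogue of Euler's formula).
theta = 46 degrees = 0.802851 rad
cos(46 deg) = 0.6947
sin(46 deg) = 0.7193
exp(theta*B) = 0.6947 + 0.7193*B


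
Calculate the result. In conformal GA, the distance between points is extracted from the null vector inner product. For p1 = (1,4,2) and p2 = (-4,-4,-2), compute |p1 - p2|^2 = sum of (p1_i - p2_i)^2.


p1 - p2 = (5, 8, 4)
|p1 - p2|^2 = 5^2 + 8^2 + 4^2
= 25 + 64 + 16
= 105


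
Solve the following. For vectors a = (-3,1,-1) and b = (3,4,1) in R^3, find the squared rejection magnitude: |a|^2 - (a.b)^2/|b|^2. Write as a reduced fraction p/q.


|a|^2 = (-3)^2 + 1^2 + (-1)^2 = 11
|b|^2 = 3^2 + 4^2 + 1^2 = 26
a . b = (-3)*3 + 1*4 + (-1)*1 = -6
(a.b)^2 = (-6)^2 = 36
|rej|^2 = 11 - 36/26
= (286 - 36)/26
= 250/26
In lowest terms: 125/13


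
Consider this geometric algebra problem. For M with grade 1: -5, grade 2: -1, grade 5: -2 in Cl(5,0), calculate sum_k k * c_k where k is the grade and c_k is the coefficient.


Grade-weighted sum = sum of grade_k * coefficient_k
1*(-5) = -5
2*(-1) = -2
5*(-2) = -10
Total = -5 + (-2) + (-10) = -17


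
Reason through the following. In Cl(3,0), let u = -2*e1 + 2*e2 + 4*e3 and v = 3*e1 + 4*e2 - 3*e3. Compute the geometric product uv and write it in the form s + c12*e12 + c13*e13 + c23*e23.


In Cl(3,0): e_i^2 = 1, e_ie_j = -e_je_i for i != j.
Scalar part = u . v = (-2)*3 + 2*4 + 4*(-3)
= -6 + 8 + (-12) = -10
e12 coeff = (-2)*4 - 2*3 = -8 - 6 = -14
e13 coeff = (-2)*(-3) - 4*3 = 6 - 12 = -6
e23 coeff = 2*(-3) - 4*4 = -6 - 16 = -22
uv = -10 - 14*e12 - 6*e13 - 22*e23


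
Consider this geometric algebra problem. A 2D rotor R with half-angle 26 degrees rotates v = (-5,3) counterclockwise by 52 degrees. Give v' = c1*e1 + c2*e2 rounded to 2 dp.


Rotor R = cos(26deg) - sin(26deg)*e12
Rotation angle theta = 2 * 26 = 52 degrees
v' = R*v*~R rotates v by theta.
cos(52deg) = 0.6157, sin(52deg) = 0.7880
v'_1 = -5*cos(52deg) - 3*sin(52deg)
= -5*0.6157 - 3*0.7880
= -5.44
v'_2 = -5*sin(52deg) + 3*cos(52deg)
= -5*0.7880 + 3*0.6157
= -2.09
v' = -5.44*e1 - 2.09*e2


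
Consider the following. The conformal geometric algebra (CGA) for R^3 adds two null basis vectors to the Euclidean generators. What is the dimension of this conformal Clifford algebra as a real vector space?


The conformal model of R^3 uses Cl(4,1): the 3 Euclidean generators plus two extra orthogonal generators e+ (e+^2 = +1) and e- (e-^2 = -1), from which the null vectors e0, einf are built.
Number of generators m = 3 + 2 = 5.
dim Cl(p,q) = 2^m = 2^5 = 32


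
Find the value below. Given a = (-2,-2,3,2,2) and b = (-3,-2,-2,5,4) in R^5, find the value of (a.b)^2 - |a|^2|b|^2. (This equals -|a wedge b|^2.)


a . b = (-2)*(-3) + (-2)*(-2) + 3*(-2) + 2*5 + 2*4
= 6 + 4 + (-6) + 10 + 8 = 22
|a|^2 = (-2)^2 + (-2)^2 + 3^2 + 2^2 + 2^2 = 25
|b|^2 = (-3)^2 + (-2)^2 + (-2)^2 + 5^2 + 4^2 = 58
(a.b)^2 = 22^2 = 484
|a|^2 * |b|^2 = 25 * 58 = 1450
Result = 484 - 1450 = -966


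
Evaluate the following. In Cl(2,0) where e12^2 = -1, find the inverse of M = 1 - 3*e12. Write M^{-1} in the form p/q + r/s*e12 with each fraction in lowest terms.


M = 1 - 3*e12, where e12^2 = -1.
Since M commutes with its reverse ~M = a - b*e12, M * ~M = a^2 - b^2*e12^2 = a^2 + b^2.
So M^{-1} = ~M / (a^2 + b^2) = (a - b*e12)/(a^2 + b^2).
a^2 + b^2 = 1 + 9 = 10
Scalar part = 1/10 = 1/10
Bivector coeff = 3/10 = 3/10
M^{-1} = 1/10 + 3/10*e12


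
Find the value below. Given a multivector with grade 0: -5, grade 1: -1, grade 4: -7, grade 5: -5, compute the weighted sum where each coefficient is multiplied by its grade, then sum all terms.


Grade-weighted sum = sum of grade_k * coefficient_k
0*(-5) = 0
1*(-1) = -1
4*(-7) = -28
5*(-5) = -25
Total = 0 + (-1) + (-28) + (-25) = -54


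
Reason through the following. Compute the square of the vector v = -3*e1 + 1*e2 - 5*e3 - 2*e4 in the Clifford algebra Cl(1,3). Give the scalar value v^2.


v^2 = sum of c_i^2 * e_i^2
Positive signature terms (e_i^2 = +1): (-3)^2 = 9
Negative signature terms (e_j^2 = -1): 1^2 + (-5)^2 + (-2)^2 = 30
v^2 = 9 - 30 = -21


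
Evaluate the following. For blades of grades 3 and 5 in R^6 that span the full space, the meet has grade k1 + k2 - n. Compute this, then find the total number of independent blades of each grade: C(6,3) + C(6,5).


Meet grade = grade(A) + grade(B) - n
= 3 + 5 - 6 = 2
C(6,3) = 20
C(6,5) = 6
dim_A + dim_B = 20 + 6 = 26


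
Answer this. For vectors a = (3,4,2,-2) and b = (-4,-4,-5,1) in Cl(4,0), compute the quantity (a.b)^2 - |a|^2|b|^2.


a . b = 3*(-4) + 4*(-4) + 2*(-5) + (-2)*1
= -12 + (-16) + (-10) + (-2) = -40
|a|^2 = 3^2 + 4^2 + 2^2 + (-2)^2 = 33
|b|^2 = (-4)^2 + (-4)^2 + (-5)^2 + 1^2 = 58
(a.b)^2 = (-40)^2 = 1600
|a|^2 * |b|^2 = 33 * 58 = 1914
Result = 1600 - 1914 = -314


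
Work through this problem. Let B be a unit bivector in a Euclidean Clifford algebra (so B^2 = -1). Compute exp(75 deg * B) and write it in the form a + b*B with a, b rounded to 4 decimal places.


For a unit bivector B with B^2 = -1, the exponential series gives
e^(theta*B) = cos(theta) + sin(theta)*B (the GA analogue of Euler's formula).
theta = 75 degrees = 1.308997 rad
cos(75 deg) = 0.2588
sin(75 deg) = 0.9659
exp(theta*B) = 0.2588 + 0.9659*B


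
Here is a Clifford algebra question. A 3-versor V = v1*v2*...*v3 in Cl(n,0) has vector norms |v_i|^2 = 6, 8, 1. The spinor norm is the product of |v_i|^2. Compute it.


Spinor norm N(V) = |v1|^2 * |v2|^2 * ... * |v3|^2
= 6 * 8 * 1
Running product: 6, 48, 48
N(V) = 48


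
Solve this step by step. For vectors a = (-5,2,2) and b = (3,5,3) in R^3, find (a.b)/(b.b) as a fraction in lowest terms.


Projection coefficient = (a . b) / (b . b)
a . b = (-5)*3 + 2*5 + 2*3
= -15 + 10 + 6 = 1
b . b = 3^2 + 5^2 + 3^2
= 9 + 25 + 9 = 43
Coefficient = 1/43
In lowest terms: 1/43


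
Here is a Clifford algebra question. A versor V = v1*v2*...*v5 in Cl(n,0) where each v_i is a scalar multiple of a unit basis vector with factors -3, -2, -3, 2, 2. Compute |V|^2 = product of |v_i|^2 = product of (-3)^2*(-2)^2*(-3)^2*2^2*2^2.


Each vector v_i has |v_i|^2 = s_i^2
Squared scales: (-3)^2 = 9, (-2)^2 = 4, (-3)^2 = 9, 2^2 = 4, 2^2 = 4
|V|^2 = 9 * 4 * 9 * 4 * 4
= 5184


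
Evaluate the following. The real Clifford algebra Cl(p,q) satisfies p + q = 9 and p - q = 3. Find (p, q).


We need p + q = 9 and p - q = 3.
Adding: 2p = 9 + 3 = 12, so p = 6.
Then q = 9 - 6 = 3.
(p, q) = (6, 3)


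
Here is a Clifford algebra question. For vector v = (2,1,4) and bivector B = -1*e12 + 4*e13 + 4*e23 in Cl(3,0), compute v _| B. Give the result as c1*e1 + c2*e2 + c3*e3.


Left contraction v _| B = <vB>_1 (grade-1 part of the geometric product vB).
Using e1_|e12 = e2, e2_|e12 = -e1, e1_|e13 = e3, e3_|e13 = -e1, e2_|e23 = e3, e3_|e23 = -e2:
e1 coeff: -v2*b12 - v3*b13 = -(1)*(-1) - (4)*(4) = -15
e2 coeff: v1*b12 - v3*b23 = (2)*(-1) - (4)*(4) = -18
e3 coeff: v1*b13 + v2*b23 = (2)*(4) + (1)*(4) = 12
v _| B = -15*e1 - 18*e2 + 12*e3


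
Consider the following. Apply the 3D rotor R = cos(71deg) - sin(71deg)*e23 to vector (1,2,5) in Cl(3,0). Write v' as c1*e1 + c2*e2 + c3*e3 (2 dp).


Rotor R = cos(71deg) - sin(71deg)*e23
Rotation angle theta = 2 * 71 = 142 degrees in the e23 plane (e2 -> e3).
The component perpendicular to the plane (e1) is invariant: v'_1 = v1 = 1.00
cos(142deg) = -0.7880, sin(142deg) = 0.6157
v'_2 = v2*cos(theta) - v3*sin(theta) = 2*(-0.7880) - 5*0.6157 = -4.65
v'_3 = v2*sin(theta) + v3*cos(theta) = 2*0.6157 + 5*(-0.7880) = -2.71
v' = 1.00*e1 - 4.65*e2 - 2.71*e3


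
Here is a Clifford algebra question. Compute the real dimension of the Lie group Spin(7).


Spin(n) double-covers SO(n); both have Lie algebra so(n) of dimension n(n-1)/2.
n = 7
n(n-1) = 7 * 6 = 42
dim Spin(7) = 42/2 = 21
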